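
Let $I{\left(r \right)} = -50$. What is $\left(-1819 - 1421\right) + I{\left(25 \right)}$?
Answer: $-3290$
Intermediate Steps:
$\left(-1819 - 1421\right) + I{\left(25 \right)} = \left(-1819 - 1421\right) - 50 = -3240 - 50 = -3290$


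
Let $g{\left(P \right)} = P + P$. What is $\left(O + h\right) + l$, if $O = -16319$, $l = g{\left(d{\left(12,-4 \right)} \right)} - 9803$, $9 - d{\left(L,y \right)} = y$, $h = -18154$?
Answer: $-44250$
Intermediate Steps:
$d{\left(L,y \right)} = 9 - y$
$g{\left(P \right)} = 2 P$
$l = -9777$ ($l = 2 \left(9 - -4\right) - 9803 = 2 \left(9 + 4\right) - 9803 = 2 \cdot 13 - 9803 = 26 - 9803 = -9777$)
$\left(O + h\right) + l = \left(-16319 - 18154\right) - 9777 = -34473 - 9777 = -44250$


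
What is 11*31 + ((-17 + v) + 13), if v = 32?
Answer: 369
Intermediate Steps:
11*31 + ((-17 + v) + 13) = 11*31 + ((-17 + 32) + 13) = 341 + (15 + 13) = 341 + 28 = 369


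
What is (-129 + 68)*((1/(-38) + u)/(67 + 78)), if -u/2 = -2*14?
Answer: -129747/5510 ≈ -23.548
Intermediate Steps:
u = 56 (u = -(-4)*14 = -2*(-28) = 56)
(-129 + 68)*((1/(-38) + u)/(67 + 78)) = (-129 + 68)*((1/(-38) + 56)/(67 + 78)) = -61*(-1/38 + 56)/145 = -129747/(38*145) = -61*2127/5510 = -129747/5510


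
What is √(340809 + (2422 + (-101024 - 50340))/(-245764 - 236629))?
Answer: √79307350773455447/482393 ≈ 583.79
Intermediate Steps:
√(340809 + (2422 + (-101024 - 50340))/(-245764 - 236629)) = √(340809 + (2422 - 151364)/(-482393)) = √(340809 - 148942*(-1/482393)) = √(340809 + 148942/482393) = √(164404024879/482393) = √79307350773455447/482393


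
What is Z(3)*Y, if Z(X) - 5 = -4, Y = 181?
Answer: 181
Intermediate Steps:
Z(X) = 1 (Z(X) = 5 - 4 = 1)
Z(3)*Y = 1*181 = 181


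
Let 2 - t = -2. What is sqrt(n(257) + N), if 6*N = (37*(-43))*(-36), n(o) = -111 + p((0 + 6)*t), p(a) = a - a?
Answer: sqrt(9435) ≈ 97.134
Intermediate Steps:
t = 4 (t = 2 - 1*(-2) = 2 + 2 = 4)
p(a) = 0
n(o) = -111 (n(o) = -111 + 0 = -111)
N = 9546 (N = ((37*(-43))*(-36))/6 = (-1591*(-36))/6 = (1/6)*57276 = 9546)
sqrt(n(257) + N) = sqrt(-111 + 9546) = sqrt(9435)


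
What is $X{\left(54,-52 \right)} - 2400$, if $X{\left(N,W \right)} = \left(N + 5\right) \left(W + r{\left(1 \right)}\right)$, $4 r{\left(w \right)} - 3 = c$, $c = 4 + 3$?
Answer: $- \frac{10641}{2} \approx -5320.5$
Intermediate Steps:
$c = 7$
$r{\left(w \right)} = \frac{5}{2}$ ($r{\left(w \right)} = \frac{3}{4} + \frac{1}{4} \cdot 7 = \frac{3}{4} + \frac{7}{4} = \frac{5}{2}$)
$X{\left(N,W \right)} = \left(5 + N\right) \left(\frac{5}{2} + W\right)$ ($X{\left(N,W \right)} = \left(N + 5\right) \left(W + \frac{5}{2}\right) = \left(5 + N\right) \left(\frac{5}{2} + W\right)$)
$X{\left(54,-52 \right)} - 2400 = \left(\frac{25}{2} + 5 \left(-52\right) + \frac{5}{2} \cdot 54 + 54 \left(-52\right)\right) - 2400 = \left(\frac{25}{2} - 260 + 135 - 2808\right) - 2400 = - \frac{5841}{2} - 2400 = - \frac{10641}{2}$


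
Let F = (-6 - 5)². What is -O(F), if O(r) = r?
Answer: -121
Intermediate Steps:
F = 121 (F = (-11)² = 121)
-O(F) = -1*121 = -121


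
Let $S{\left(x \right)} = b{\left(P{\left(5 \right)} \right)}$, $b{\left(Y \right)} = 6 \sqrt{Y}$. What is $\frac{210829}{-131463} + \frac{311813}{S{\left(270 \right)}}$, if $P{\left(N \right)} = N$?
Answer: $- \frac{210829}{131463} + \frac{311813 \sqrt{5}}{30} \approx 23240.0$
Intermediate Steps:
$S{\left(x \right)} = 6 \sqrt{5}$
$\frac{210829}{-131463} + \frac{311813}{S{\left(270 \right)}} = \frac{210829}{-131463} + \frac{311813}{6 \sqrt{5}} = 210829 \left(- \frac{1}{131463}\right) + 311813 \frac{\sqrt{5}}{30} = - \frac{210829}{131463} + \frac{311813 \sqrt{5}}{30}$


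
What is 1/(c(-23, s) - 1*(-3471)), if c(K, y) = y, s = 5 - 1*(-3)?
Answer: 1/3479 ≈ 0.00028744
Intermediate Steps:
s = 8 (s = 5 + 3 = 8)
1/(c(-23, s) - 1*(-3471)) = 1/(8 - 1*(-3471)) = 1/(8 + 3471) = 1/3479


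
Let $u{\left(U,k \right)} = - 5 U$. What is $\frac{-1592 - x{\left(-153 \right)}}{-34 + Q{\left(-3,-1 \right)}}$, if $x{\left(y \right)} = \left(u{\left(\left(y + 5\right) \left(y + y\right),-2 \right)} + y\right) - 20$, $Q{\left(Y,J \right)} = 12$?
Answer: $- \frac{225021}{22} \approx -10228.0$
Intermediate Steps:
$x{\left(y \right)} = -20 + y - 10 y \left(5 + y\right)$ ($x{\left(y \right)} = \left(- 5 \left(y + 5\right) \left(y + y\right) + y\right) - 20 = \left(- 5 \left(5 + y\right) 2 y + y\right) - 20 = \left(- 5 \cdot 2 y \left(5 + y\right) + y\right) - 20 = \left(- 10 y \left(5 + y\right) + y\right) - 20 = \left(y - 10 y \left(5 + y\right)\right) - 20 = -20 + y - 10 y \left(5 + y\right)$)
$\frac{-1592 - x{\left(-153 \right)}}{-34 + Q{\left(-3,-1 \right)}} = \frac{-1592 - \left(-20 - 153 - - 1530 \left(5 - 153\right)\right)}{-34 + 12} = \frac{-1592 - \left(-20 - 153 - \left(-1530\right) \left(-148\right)\right)}{-22} = - \frac{-1592 - \left(-20 - 153 - 226440\right)}{22} = - \frac{-1592 - -226613}{22} = - \frac{-1592 + 226613}{22} = \left(- \frac{1}{22}\right) 225021 = - \frac{225021}{22}$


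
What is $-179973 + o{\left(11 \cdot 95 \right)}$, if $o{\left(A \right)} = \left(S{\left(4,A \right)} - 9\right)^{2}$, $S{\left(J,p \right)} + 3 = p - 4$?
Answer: $878868$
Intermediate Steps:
$S{\left(J,p \right)} = -7 + p$ ($S{\left(J,p \right)} = -3 + \left(p - 4\right) = -3 + \left(-4 + p\right) = -7 + p$)
$o{\left(A \right)} = \left(-16 + A\right)^{2}$ ($o{\left(A \right)} = \left(\left(-7 + A\right) - 9\right)^{2} = \left(-16 + A\right)^{2}$)
$-179973 + o{\left(11 \cdot 95 \right)} = -179973 + \left(-16 + 11 \cdot 95\right)^{2} = -179973 + \left(-16 + 1045\right)^{2} = -179973 + 1029^{2} = -179973 + 1058841 = 878868$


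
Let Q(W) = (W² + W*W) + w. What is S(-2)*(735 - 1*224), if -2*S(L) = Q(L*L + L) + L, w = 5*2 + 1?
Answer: -8687/2 ≈ -4343.5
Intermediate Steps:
w = 11 (w = 10 + 1 = 11)
Q(W) = 11 + 2*W² (Q(W) = (W² + W*W) + 11 = (W² + W²) + 11 = 2*W² + 11 = 11 + 2*W²)
S(L) = -11/2 - (L + L²)² - L/2 (S(L) = -((11 + 2*(L*L + L)²) + L)/2 = -((11 + 2*(L² + L)²) + L)/2 = -((11 + 2*(L + L²)²) + L)/2 = -(11 + L + 2*(L + L²)²)/2 = -11/2 - (L + L²)² - L/2)
S(-2)*(735 - 1*224) = (-11/2 - ½*(-2) - 1*(-2)²*(1 - 2)²)*(735 - 1*224) = (-11/2 + 1 - 1*4*(-1)²)*(735 - 224) = (-11/2 + 1 - 1*4*1)*511 = (-11/2 + 1 - 4)*511 = -17/2*511 = -8687/2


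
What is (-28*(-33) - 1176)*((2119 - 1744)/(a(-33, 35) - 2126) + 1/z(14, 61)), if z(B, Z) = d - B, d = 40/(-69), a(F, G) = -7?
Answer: 2447326/39737 ≈ 61.588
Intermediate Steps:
d = -40/69 (d = 40*(-1/69) = -40/69 ≈ -0.57971)
z(B, Z) = -40/69 - B
(-28*(-33) - 1176)*((2119 - 1744)/(a(-33, 35) - 2126) + 1/z(14, 61)) = (-28*(-33) - 1176)*((2119 - 1744)/(-7 - 2126) + 1/(-40/69 - 1*14)) = (-7*(-132) - 1176)*(375/(-2133) + 1/(-40/69 - 14)) = (924 - 1176)*(375*(-1/2133) + 1/(-1006/69)) = -252*(-125/711 - 69/1006) = -252*(-174809/715266) = 2447326/39737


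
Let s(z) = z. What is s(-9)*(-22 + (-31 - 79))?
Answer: 1188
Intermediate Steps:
s(-9)*(-22 + (-31 - 79)) = -9*(-22 + (-31 - 79)) = -9*(-22 - 110) = -9*(-132) = 1188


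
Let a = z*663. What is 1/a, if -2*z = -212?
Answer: 1/70278 ≈ 1.4229e-5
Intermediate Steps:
z = 106 (z = -1/2*(-212) = 106)
a = 70278 (a = 106*663 = 70278)
1/a = 1/70278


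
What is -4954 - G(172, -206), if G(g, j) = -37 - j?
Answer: -5123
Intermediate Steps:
-4954 - G(172, -206) = -4954 - (-37 - 1*(-206)) = -4954 - (-37 + 206) = -4954 - 1*169 = -4954 - 169 = -5123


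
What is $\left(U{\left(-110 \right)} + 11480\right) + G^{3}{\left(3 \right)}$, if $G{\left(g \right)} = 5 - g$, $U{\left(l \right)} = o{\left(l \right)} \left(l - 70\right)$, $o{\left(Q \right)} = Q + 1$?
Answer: $31108$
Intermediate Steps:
$o{\left(Q \right)} = 1 + Q$
$U{\left(l \right)} = \left(1 + l\right) \left(-70 + l\right)$ ($U{\left(l \right)} = \left(1 + l\right) \left(l - 70\right) = \left(1 + l\right) \left(-70 + l\right)$)
$\left(U{\left(-110 \right)} + 11480\right) + G^{3}{\left(3 \right)} = \left(\left(1 - 110\right) \left(-70 - 110\right) + 11480\right) + \left(5 - 3\right)^{3} = \left(\left(-109\right) \left(-180\right) + 11480\right) + \left(5 - 3\right)^{3} = \left(19620 + 11480\right) + 2^{3} = 31100 + 8 = 31108$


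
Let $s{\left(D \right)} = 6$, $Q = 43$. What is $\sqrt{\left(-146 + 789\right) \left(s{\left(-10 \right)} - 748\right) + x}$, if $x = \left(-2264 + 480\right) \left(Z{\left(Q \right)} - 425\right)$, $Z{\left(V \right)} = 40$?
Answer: $\sqrt{209734} \approx 457.97$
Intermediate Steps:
$x = 686840$ ($x = \left(-2264 + 480\right) \left(40 - 425\right) = \left(-1784\right) \left(-385\right) = 686840$)
$\sqrt{\left(-146 + 789\right) \left(s{\left(-10 \right)} - 748\right) + x} = \sqrt{\left(-146 + 789\right) \left(6 - 748\right) + 686840} = \sqrt{643 \left(-742\right) + 686840} = \sqrt{-477106 + 686840} = \sqrt{209734}$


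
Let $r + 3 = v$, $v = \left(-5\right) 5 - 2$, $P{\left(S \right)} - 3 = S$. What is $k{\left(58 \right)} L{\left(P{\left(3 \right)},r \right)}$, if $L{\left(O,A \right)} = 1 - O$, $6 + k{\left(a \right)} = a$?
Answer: $-260$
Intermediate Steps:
$P{\left(S \right)} = 3 + S$
$v = -27$ ($v = -25 - 2 = -27$)
$k{\left(a \right)} = -6 + a$
$r = -30$ ($r = -3 - 27 = -30$)
$k{\left(58 \right)} L{\left(P{\left(3 \right)},r \right)} = \left(-6 + 58\right) \left(1 - \left(3 + 3\right)\right) = 52 \left(1 - 6\right) = 52 \left(-5\right) = -260$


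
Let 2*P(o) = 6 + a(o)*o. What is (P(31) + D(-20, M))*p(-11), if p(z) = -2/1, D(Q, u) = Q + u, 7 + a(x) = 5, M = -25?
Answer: 146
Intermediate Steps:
a(x) = -2 (a(x) = -7 + 5 = -2)
p(z) = -2 (p(z) = -2*1 = -2)
P(o) = 3 - o (P(o) = (6 - 2*o)/2 = 3 - o)
(P(31) + D(-20, M))*p(-11) = ((3 - 1*31) + (-20 - 25))*(-2) = ((3 - 31) - 45)*(-2) = (-28 - 45)*(-2) = -73*(-2) = 146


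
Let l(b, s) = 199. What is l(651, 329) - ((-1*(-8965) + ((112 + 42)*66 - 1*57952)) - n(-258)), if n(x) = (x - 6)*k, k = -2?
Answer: 39550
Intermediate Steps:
n(x) = 12 - 2*x (n(x) = (x - 6)*(-2) = (-6 + x)*(-2) = 12 - 2*x)
l(651, 329) - ((-1*(-8965) + ((112 + 42)*66 - 1*57952)) - n(-258)) = 199 - ((-1*(-8965) + ((112 + 42)*66 - 1*57952)) - (12 - 2*(-258))) = 199 - ((8965 + (154*66 - 57952)) - (12 + 516)) = 199 - ((8965 + (10164 - 57952)) - 1*528) = 199 - ((8965 - 47788) - 528) = 199 - (-38823 - 528) = 199 - 1*(-39351) = 199 + 39351 = 39550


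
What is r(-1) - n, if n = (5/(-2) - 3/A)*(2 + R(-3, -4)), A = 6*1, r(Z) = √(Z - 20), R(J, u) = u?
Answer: -6 + I*√21 ≈ -6.0 + 4.5826*I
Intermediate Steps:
r(Z) = √(-20 + Z)
A = 6
n = 6 (n = (5/(-2) - 3/6)*(2 - 4) = (5*(-½) - 3*⅙)*(-2) = (-5/2 - ½)*(-2) = -3*(-2) = 6)
r(-1) - n = √(-20 - 1) - 1*6 = √(-21) - 6 = I*√21 - 6 = -6 + I*√21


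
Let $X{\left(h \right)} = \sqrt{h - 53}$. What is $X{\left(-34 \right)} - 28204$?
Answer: $-28204 + i \sqrt{87} \approx -28204.0 + 9.3274 i$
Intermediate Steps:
$X{\left(h \right)} = \sqrt{-53 + h}$
$X{\left(-34 \right)} - 28204 = \sqrt{-53 - 34} - 28204 = \sqrt{-87} - 28204 = i \sqrt{87} - 28204 = -28204 + i \sqrt{87}$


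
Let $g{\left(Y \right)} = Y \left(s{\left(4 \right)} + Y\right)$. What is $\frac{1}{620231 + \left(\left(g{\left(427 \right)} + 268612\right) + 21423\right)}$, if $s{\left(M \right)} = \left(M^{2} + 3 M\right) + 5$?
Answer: $\frac{1}{1106686} \approx 9.036 \cdot 10^{-7}$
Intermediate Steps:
$s{\left(M \right)} = 5 + M^{2} + 3 M$
$g{\left(Y \right)} = Y \left(33 + Y\right)$ ($g{\left(Y \right)} = Y \left(\left(5 + 4^{2} + 3 \cdot 4\right) + Y\right) = Y \left(\left(5 + 16 + 12\right) + Y\right) = Y \left(33 + Y\right)$)
$\frac{1}{620231 + \left(\left(g{\left(427 \right)} + 268612\right) + 21423\right)} = \frac{1}{620231 + \left(\left(427 \left(33 + 427\right) + 268612\right) + 21423\right)} = \frac{1}{620231 + \left(\left(427 \cdot 460 + 268612\right) + 21423\right)} = \frac{1}{620231 + \left(\left(196420 + 268612\right) + 21423\right)} = \frac{1}{620231 + \left(465032 + 21423\right)} = \frac{1}{620231 + 486455} = \frac{1}{1106686}$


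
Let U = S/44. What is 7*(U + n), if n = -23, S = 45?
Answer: -6769/44 ≈ -153.84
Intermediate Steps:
U = 45/44 ≈ 1.0227
7*(U + n) = 7*(45/44 - 23) = 7*(-967/44) = -6769/44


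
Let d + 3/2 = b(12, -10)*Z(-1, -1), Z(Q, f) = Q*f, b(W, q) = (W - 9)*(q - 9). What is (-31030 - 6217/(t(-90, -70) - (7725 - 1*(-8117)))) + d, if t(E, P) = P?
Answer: -494673995/15912 ≈ -31088.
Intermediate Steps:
b(W, q) = (-9 + W)*(-9 + q)
d = -117/2 (d = -3/2 + (81 - 9*12 - 9*(-10) + 12*(-10))*(-1*(-1)) = -3/2 + (81 - 108 + 90 - 120)*1 = -3/2 - 57*1 = -3/2 - 57 = -117/2 ≈ -58.500)
(-31030 - 6217/(t(-90, -70) - (7725 - 1*(-8117)))) + d = (-31030 - 6217/(-70 - (7725 - 1*(-8117)))) - 117/2 = (-31030 - 6217/(-70 - (7725 + 8117))) - 117/2 = (-31030 - 6217/(-70 - 1*15842)) - 117/2 = (-31030 - 6217/(-70 - 15842)) - 117/2 = (-31030 - 6217/(-15912)) - 117/2 = (-31030 - 6217*(-1/15912)) - 117/2 = (-31030 + 6217/15912) - 117/2 = -493743143/15912 - 117/2 = -494673995/15912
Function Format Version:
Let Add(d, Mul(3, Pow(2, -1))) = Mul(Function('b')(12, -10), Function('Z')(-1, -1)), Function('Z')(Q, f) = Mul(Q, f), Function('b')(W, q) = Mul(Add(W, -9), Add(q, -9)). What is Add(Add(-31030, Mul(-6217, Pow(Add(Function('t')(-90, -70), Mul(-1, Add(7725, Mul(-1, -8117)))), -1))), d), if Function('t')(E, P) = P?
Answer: Rational(-494673995, 15912) ≈ -31088.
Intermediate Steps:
Function('b')(W, q) = Mul(Add(-9, W), Add(-9, q))
d = Rational(-117, 2) (d = Add(Rational(-3, 2), Mul(Add(81, Mul(-9, 12), Mul(-9, -10), Mul(12, -10)), Mul(-1, -1))) = Add(Rational(-3, 2), Mul(Add(81, -108, 90, -120), 1)) = Add(Rational(-3, 2), Mul(-57, 1)) = Add(Rational(-3, 2), -57) = Rational(-117, 2) ≈ -58.500)
Add(Add(-31030, Mul(-6217, Pow(Add(Function('t')(-90, -70), Mul(-1, Add(7725, Mul(-1, -8117)))), -1))), d) = Add(Add(-31030, Mul(-6217, Pow(Add(-70, Mul(-1, Add(7725, Mul(-1, -8117)))), -1))), Rational(-117, 2)) = Add(Add(-31030, Mul(-6217, Pow(Add(-70, Mul(-1, Add(7725, 8117))), -1))), Rational(-117, 2)) = Add(Add(-31030, Mul(-6217, Pow(Add(-70, Mul(-1, 15842)), -1))), Rational(-117, 2)) = Add(Add(-31030, Mul(-6217, Pow(Add(-70, -15842), -1))), Rational(-117, 2)) = Add(Add(-31030, Mul(-6217, Pow(-15912, -1))), Rational(-117, 2)) = Add(Add(-31030, Mul(-6217, Rational(-1, 15912))), Rational(-117, 2)) = Add(Add(-31030, Rational(6217, 15912)), Rational(-117, 2)) = Add(Rational(-493743143, 15912), Rational(-117, 2)) = Rational(-494673995, 15912)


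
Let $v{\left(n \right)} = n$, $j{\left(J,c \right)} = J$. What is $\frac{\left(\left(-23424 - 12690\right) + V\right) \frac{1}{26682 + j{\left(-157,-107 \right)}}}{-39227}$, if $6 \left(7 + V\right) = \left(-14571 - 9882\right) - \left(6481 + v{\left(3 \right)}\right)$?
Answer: $\frac{247663}{6242977050} \approx 3.9671 \cdot 10^{-5}$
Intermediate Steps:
$V = - \frac{30979}{6}$ ($V = -7 + \frac{\left(-14571 - 9882\right) - 6484}{6} = -7 + \frac{-24453 - 6484}{6} = -7 + \frac{1}{6} \left(-30937\right) = -7 - \frac{30937}{6} = - \frac{30979}{6} \approx -5163.2$)
$\frac{\left(\left(-23424 - 12690\right) + V\right) \frac{1}{26682 + j{\left(-157,-107 \right)}}}{-39227} = \frac{\left(\left(-23424 - 12690\right) - \frac{30979}{6}\right) \frac{1}{26682 - 157}}{-39227} = \frac{\left(-23424 - 12690\right) - \frac{30979}{6}}{26525} \left(- \frac{1}{39227}\right) = \left(-36114 - \frac{30979}{6}\right) \frac{1}{26525} \left(- \frac{1}{39227}\right) = \left(- \frac{247663}{6}\right) \frac{1}{26525} \left(- \frac{1}{39227}\right) = \left(- \frac{247663}{159150}\right) \left(- \frac{1}{39227}\right) = \frac{247663}{6242977050}$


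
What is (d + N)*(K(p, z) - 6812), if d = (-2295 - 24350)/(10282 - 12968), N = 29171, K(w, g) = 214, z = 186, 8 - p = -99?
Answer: -258575458349/1343 ≈ -1.9254e+8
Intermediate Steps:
p = 107 (p = 8 - 1*(-99) = 8 + 99 = 107)
d = 26645/2686 (d = -26645/(-2686) = -26645*(-1/2686) = 26645/2686 ≈ 9.9200)
(d + N)*(K(p, z) - 6812) = (26645/2686 + 29171)*(214 - 6812) = (78379951/2686)*(-6598) = -258575458349/1343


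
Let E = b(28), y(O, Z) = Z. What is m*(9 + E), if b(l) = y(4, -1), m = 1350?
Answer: 10800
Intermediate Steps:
b(l) = -1
E = -1
m*(9 + E) = 1350*(9 - 1) = 1350*8 = 10800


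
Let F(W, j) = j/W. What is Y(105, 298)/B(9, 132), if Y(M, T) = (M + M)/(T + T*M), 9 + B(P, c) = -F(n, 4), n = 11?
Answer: -1155/1626782 ≈ -0.00070999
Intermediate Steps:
B(P, c) = -103/11 (B(P, c) = -9 - 4/11 = -103/11)
Y(M, T) = 2*M/(T + M*T) (Y(M, T) = (2*M)/(T + M*T) = 2*M/(T + M*T))
Y(105, 298)/B(9, 132) = (2*105/(298*(1 + 105)))/(-103/11) = (2*105*(1/298)/106)*(-11/103) = (2*105*(1/298)*(1/106))*(-11/103) = (105/15794)*(-11/103) = -1155/1626782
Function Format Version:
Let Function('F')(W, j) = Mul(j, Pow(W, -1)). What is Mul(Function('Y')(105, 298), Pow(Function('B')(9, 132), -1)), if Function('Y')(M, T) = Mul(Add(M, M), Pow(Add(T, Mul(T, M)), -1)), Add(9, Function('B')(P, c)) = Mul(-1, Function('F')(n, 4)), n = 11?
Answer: Rational(-1155, 1626782) ≈ -0.00070999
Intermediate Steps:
Function('B')(P, c) = Rational(-103, 11) (Function('B')(P, c) = Add(-9, Mul(-1, Mul(4, Pow(11, -1)))) = Add(-9, Mul(-1, Mul(4, Rational(1, 11)))) = Add(-9, Mul(-1, Rational(4, 11))) = Add(-9, Rational(-4, 11)) = Rational(-103, 11))
Function('Y')(M, T) = Mul(2, M, Pow(Add(T, Mul(M, T)), -1)) (Function('Y')(M, T) = Mul(Mul(2, M), Pow(Add(T, Mul(M, T)), -1)) = Mul(2, M, Pow(Add(T, Mul(M, T)), -1)))
Mul(Function('Y')(105, 298), Pow(Function('B')(9, 132), -1)) = Mul(Mul(2, 105, Pow(298, -1), Pow(Add(1, 105), -1)), Pow(Rational(-103, 11), -1)) = Mul(Mul(2, 105, Rational(1, 298), Pow(106, -1)), Rational(-11, 103)) = Mul(Mul(2, 105, Rational(1, 298), Rational(1, 106)), Rational(-11, 103)) = Mul(Rational(105, 15794), Rational(-11, 103)) = Rational(-1155, 1626782)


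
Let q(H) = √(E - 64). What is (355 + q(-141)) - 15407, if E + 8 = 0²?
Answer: -15052 + 6*I*√2 ≈ -15052.0 + 8.4853*I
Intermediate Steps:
E = -8 (E = -8 + 0² = -8 + 0 = -8)
q(H) = 6*I*√2 (q(H) = √(-8 - 64) = √(-72) = 6*I*√2)
(355 + q(-141)) - 15407 = (355 + 6*I*√2) - 15407 = -15052 + 6*I*√2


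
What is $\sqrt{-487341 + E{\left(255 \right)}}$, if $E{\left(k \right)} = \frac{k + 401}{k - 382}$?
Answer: $\frac{i \sqrt{7860406301}}{127} \approx 698.1 i$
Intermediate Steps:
$E{\left(k \right)} = \frac{401 + k}{-382 + k}$
$\sqrt{-487341 + E{\left(255 \right)}} = \sqrt{-487341 + \frac{401 + 255}{-382 + 255}} = \sqrt{-487341 + \frac{1}{-127} \cdot 656} = \sqrt{-487341 - \frac{656}{127}} = \sqrt{- \frac{61892963}{127}} = \frac{i \sqrt{7860406301}}{127}$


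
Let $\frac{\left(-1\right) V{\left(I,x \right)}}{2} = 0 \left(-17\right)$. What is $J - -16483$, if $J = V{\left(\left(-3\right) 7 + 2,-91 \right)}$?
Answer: $16483$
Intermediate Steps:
$V{\left(I,x \right)} = 0$ ($V{\left(I,x \right)} = - 2 \cdot 0 \left(-17\right) = \left(-2\right) 0 = 0$)
$J = 0$
$J - -16483 = 0 - -16483 = 0 + 16483 = 16483$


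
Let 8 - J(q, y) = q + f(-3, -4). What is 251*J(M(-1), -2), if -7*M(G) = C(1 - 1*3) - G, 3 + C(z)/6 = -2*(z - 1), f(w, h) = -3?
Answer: 24096/7 ≈ 3442.3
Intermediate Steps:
C(z) = -6 - 12*z (C(z) = -18 + 6*(-2*(z - 1)) = -18 + 6*(-2*(-1 + z)) = -18 + 6*(2 - 2*z) = -18 + (12 - 12*z) = -6 - 12*z)
M(G) = -18/7 + G/7 (M(G) = -((-6 - 12*(1 - 1*3)) - G)/7 = -((-6 - 12*(1 - 3)) - G)/7 = -((-6 - 12*(-2)) - G)/7 = -((-6 + 24) - G)/7 = -(18 - G)/7 = -18/7 + G/7)
J(q, y) = 11 - q (J(q, y) = 8 - (q - 3) = 8 - (-3 + q) = 8 + (3 - q) = 11 - q)
251*J(M(-1), -2) = 251*(11 - (-18/7 + (⅐)*(-1))) = 251*(11 - (-18/7 - ⅐)) = 251*(11 - 1*(-19/7)) = 251*(11 + 19/7) = 251*(96/7) = 24096/7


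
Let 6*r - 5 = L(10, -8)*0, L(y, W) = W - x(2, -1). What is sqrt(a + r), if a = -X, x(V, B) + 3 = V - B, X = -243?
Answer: sqrt(8778)/6 ≈ 15.615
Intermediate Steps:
x(V, B) = -3 + V - B (x(V, B) = -3 + (V - B) = -3 + V - B)
L(y, W) = W (L(y, W) = W - (-3 + 2 - 1*(-1)) = W - (-3 + 2 + 1) = W - 1*0 = W + 0 = W)
a = 243 (a = -1*(-243) = 243)
r = 5/6 (r = 5/6 + (-8*0)/6 = 5/6 + (1/6)*0 = 5/6 + 0 = 5/6 ≈ 0.83333)
sqrt(a + r) = sqrt(243 + 5/6) = sqrt(1463/6) = sqrt(8778)/6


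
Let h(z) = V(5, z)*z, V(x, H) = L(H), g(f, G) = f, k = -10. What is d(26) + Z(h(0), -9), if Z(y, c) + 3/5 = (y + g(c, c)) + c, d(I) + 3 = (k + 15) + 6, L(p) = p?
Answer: -53/5 ≈ -10.600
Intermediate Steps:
d(I) = 8 (d(I) = -3 + ((-10 + 15) + 6) = -3 + (5 + 6) = -3 + 11 = 8)
V(x, H) = H
h(z) = z**2 (h(z) = z*z = z**2)
Z(y, c) = -3/5 + y + 2*c (Z(y, c) = -3/5 + ((y + c) + c) = -3/5 + ((c + y) + c) = -3/5 + (y + 2*c) = -3/5 + y + 2*c)
d(26) + Z(h(0), -9) = 8 + (-3/5 + 0**2 + 2*(-9)) = 8 + (-3/5 + 0 - 18) = 8 - 93/5 = -53/5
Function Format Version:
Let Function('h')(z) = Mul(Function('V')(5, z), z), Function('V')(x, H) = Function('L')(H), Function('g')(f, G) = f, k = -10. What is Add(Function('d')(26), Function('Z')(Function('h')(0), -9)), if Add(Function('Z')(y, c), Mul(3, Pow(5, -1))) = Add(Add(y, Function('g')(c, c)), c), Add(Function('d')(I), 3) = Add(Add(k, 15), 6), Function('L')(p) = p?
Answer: Rational(-53, 5) ≈ -10.600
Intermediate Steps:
Function('d')(I) = 8 (Function('d')(I) = Add(-3, Add(Add(-10, 15), 6)) = Add(-3, Add(5, 6)) = Add(-3, 11) = 8)
Function('V')(x, H) = H
Function('h')(z) = Pow(z, 2) (Function('h')(z) = Mul(z, z) = Pow(z, 2))
Function('Z')(y, c) = Add(Rational(-3, 5), y, Mul(2, c)) (Function('Z')(y, c) = Add(Rational(-3, 5), Add(Add(y, c), c)) = Add(Rational(-3, 5), Add(Add(c, y), c)) = Add(Rational(-3, 5), Add(y, Mul(2, c))) = Add(Rational(-3, 5), y, Mul(2, c)))
Add(Function('d')(26), Function('Z')(Function('h')(0), -9)) = Add(8, Add(Rational(-3, 5), Pow(0, 2), Mul(2, -9))) = Add(8, Add(Rational(-3, 5), 0, -18)) = Add(8, Rational(-93, 5)) = Rational(-53, 5)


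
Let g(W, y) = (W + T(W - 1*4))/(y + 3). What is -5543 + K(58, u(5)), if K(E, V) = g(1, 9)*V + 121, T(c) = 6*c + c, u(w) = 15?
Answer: -5447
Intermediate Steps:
T(c) = 7*c
g(W, y) = (-28 + 8*W)/(3 + y) (g(W, y) = (W + 7*(W - 1*4))/(y + 3) = (W + 7*(W - 4))/(3 + y) = (W + 7*(-4 + W))/(3 + y) = (W + (-28 + 7*W))/(3 + y) = (-28 + 8*W)/(3 + y))
K(E, V) = 121 - 5*V/3 (K(E, V) = (4*(-7 + 2*1)/(3 + 9))*V + 121 = (4*(-7 + 2)/12)*V + 121 = (4*(1/12)*(-5))*V + 121 = -5*V/3 + 121 = 121 - 5*V/3)
-5543 + K(58, u(5)) = -5543 + (121 - 5/3*15) = -5543 + (121 - 25) = -5543 + 96 = -5447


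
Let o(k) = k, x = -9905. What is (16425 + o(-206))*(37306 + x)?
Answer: 444416819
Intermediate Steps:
(16425 + o(-206))*(37306 + x) = (16425 - 206)*(37306 - 9905) = 16219*27401 = 444416819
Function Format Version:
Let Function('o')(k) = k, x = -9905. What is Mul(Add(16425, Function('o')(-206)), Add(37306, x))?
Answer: 444416819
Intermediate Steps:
Mul(Add(16425, Function('o')(-206)), Add(37306, x)) = Mul(Add(16425, -206), Add(37306, -9905)) = Mul(16219, 27401) = 444416819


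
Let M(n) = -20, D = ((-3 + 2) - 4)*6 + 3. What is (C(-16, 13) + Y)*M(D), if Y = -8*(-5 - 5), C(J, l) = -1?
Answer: -1580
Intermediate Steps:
Y = 80 (Y = -8*(-10) = 80)
D = -27 (D = (-1 - 4)*6 + 3 = -5*6 + 3 = -30 + 3 = -27)
(C(-16, 13) + Y)*M(D) = (-1 + 80)*(-20) = 79*(-20) = -1580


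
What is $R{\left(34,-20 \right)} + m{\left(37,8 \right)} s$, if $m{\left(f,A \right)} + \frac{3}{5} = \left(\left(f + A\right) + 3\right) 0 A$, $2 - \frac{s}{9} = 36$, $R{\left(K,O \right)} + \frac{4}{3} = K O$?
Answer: $- \frac{7466}{15} \approx -497.73$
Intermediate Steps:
$R{\left(K,O \right)} = - \frac{4}{3} + K O$
$s = -306$ ($s = 18 - 324 = -306$)
$m{\left(f,A \right)} = - \frac{3}{5}$ ($m{\left(f,A \right)} = - \frac{3}{5} + \left(\left(f + A\right) + 3\right) 0 A = - \frac{3}{5} + \left(\left(A + f\right) + 3\right) 0 A = - \frac{3}{5} + \left(3 + A + f\right) 0 A = - \frac{3}{5} + 0 A = - \frac{3}{5} + 0 = - \frac{3}{5}$)
$R{\left(34,-20 \right)} + m{\left(37,8 \right)} s = \left(- \frac{4}{3} + 34 \left(-20\right)\right) - - \frac{918}{5} = \left(- \frac{4}{3} - 680\right) + \frac{918}{5} = - \frac{2044}{3} + \frac{918}{5} = - \frac{7466}{15}$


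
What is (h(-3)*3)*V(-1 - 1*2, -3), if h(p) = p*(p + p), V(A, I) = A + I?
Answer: -324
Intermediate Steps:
h(p) = 2*p² (h(p) = p*(2*p) = 2*p²)
(h(-3)*3)*V(-1 - 1*2, -3) = ((2*(-3)²)*3)*((-1 - 1*2) - 3) = ((2*9)*3)*((-1 - 2) - 3) = (18*3)*(-3 - 3) = 54*(-6) = -324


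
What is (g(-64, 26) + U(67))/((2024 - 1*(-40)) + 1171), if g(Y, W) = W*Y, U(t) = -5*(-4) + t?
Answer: -1577/3235 ≈ -0.48748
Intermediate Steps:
U(t) = 20 + t
(g(-64, 26) + U(67))/((2024 - 1*(-40)) + 1171) = (26*(-64) + (20 + 67))/((2024 - 1*(-40)) + 1171) = (-1664 + 87)/((2024 + 40) + 1171) = -1577/(2064 + 1171) = -1577/3235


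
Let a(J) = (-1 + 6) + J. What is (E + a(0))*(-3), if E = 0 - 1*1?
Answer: -12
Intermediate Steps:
a(J) = 5 + J
E = -1 (E = 0 - 1 = -1)
(E + a(0))*(-3) = (-1 + (5 + 0))*(-3) = (-1 + 5)*(-3) = 4*(-3) = -12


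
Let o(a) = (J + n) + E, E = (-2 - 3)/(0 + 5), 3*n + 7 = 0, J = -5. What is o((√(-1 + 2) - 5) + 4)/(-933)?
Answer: 25/2799 ≈ 0.0089318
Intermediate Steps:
n = -7/3 (n = -7/3 + (⅓)*0 = -7/3 + 0 = -7/3 ≈ -2.3333)
E = -1 (E = -5/5 = -5*⅕ = -1)
o(a) = -25/3 (o(a) = (-5 - 7/3) - 1 = -22/3 - 1 = -25/3)
o((√(-1 + 2) - 5) + 4)/(-933) = -25/3/(-933) = -25/3*(-1/933) = 25/2799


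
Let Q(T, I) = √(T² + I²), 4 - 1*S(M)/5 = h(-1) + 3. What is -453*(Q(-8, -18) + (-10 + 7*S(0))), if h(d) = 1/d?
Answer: -27180 - 906*√97 ≈ -36103.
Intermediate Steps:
S(M) = 10 (S(M) = 20 - 5*(1/(-1) + 3) = 20 - 5*(-1 + 3) = 20 - 5*2 = 20 - 10 = 10)
Q(T, I) = √(I² + T²)
-453*(Q(-8, -18) + (-10 + 7*S(0))) = -453*(√((-18)² + (-8)²) + (-10 + 7*10)) = -453*(√(324 + 64) + (-10 + 70)) = -453*(√388 + 60) = -453*(2*√97 + 60) = -453*(60 + 2*√97) = -27180 - 906*√97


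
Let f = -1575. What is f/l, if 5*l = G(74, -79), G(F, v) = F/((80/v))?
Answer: 315000/2923 ≈ 107.77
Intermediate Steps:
G(F, v) = F*v/80 (G(F, v) = F*(v/80) = F*v/80)
l = -2923/200 (l = ((1/80)*74*(-79))/5 = (1/5)*(-2923/40) = -2923/200 ≈ -14.615)
f/l = -1575/(-2923/200) = -1575*(-200/2923) = 315000/2923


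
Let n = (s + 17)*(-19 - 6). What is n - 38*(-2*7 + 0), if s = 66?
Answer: -1543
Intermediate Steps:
n = -2075 (n = (66 + 17)*(-19 - 6) = 83*(-25) = -2075)
n - 38*(-2*7 + 0) = -2075 - 38*(-2*7 + 0) = -2075 - 38*(-14 + 0) = -2075 - 38*(-14) = -2075 + 532 = -1543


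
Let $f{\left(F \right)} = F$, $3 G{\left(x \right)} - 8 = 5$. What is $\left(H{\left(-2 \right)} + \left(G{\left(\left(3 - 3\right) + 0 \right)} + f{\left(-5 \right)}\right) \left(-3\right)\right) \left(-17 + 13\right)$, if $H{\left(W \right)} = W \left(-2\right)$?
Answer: $-24$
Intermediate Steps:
$G{\left(x \right)} = \frac{13}{3}$ ($G{\left(x \right)} = \frac{8}{3} + \frac{1}{3} \cdot 5 = \frac{8}{3} + \frac{5}{3} = \frac{13}{3}$)
$H{\left(W \right)} = - 2 W$
$\left(H{\left(-2 \right)} + \left(G{\left(\left(3 - 3\right) + 0 \right)} + f{\left(-5 \right)}\right) \left(-3\right)\right) \left(-17 + 13\right) = \left(\left(-2\right) \left(-2\right) + \left(\frac{13}{3} - 5\right) \left(-3\right)\right) \left(-17 + 13\right) = \left(4 - -2\right) \left(-4\right) = \left(4 + 2\right) \left(-4\right) = 6 \left(-4\right) = -24$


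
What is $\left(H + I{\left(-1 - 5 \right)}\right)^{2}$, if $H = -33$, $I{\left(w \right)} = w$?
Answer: $1521$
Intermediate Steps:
$\left(H + I{\left(-1 - 5 \right)}\right)^{2} = \left(-33 - 6\right)^{2} = \left(-39\right)^{2} = 1521$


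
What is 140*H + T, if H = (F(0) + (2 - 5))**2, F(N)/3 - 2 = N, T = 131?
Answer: 1391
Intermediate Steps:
F(N) = 6 + 3*N
H = 9 (H = ((6 + 3*0) + (2 - 5))**2 = ((6 + 0) - 3)**2 = (6 - 3)**2 = 3**2 = 9)
140*H + T = 140*9 + 131 = 1260 + 131 = 1391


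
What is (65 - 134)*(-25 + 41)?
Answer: -1104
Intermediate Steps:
(65 - 134)*(-25 + 41) = -69*16 = -1104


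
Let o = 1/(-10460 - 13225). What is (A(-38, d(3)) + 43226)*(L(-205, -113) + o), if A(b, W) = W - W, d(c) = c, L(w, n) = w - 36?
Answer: -246737725436/23685 ≈ -1.0417e+7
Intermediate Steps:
L(w, n) = -36 + w
o = -1/23685 (o = 1/(-23685) = -1/23685 ≈ -4.2221e-5)
A(b, W) = 0
(A(-38, d(3)) + 43226)*(L(-205, -113) + o) = (0 + 43226)*((-36 - 205) - 1/23685) = 43226*(-241 - 1/23685) = 43226*(-5708086/23685) = -246737725436/23685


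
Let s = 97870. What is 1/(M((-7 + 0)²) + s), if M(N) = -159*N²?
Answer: -1/283889 ≈ -3.5225e-6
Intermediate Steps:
1/(M((-7 + 0)²) + s) = 1/(-159*(-7 + 0)⁴ + 97870) = 1/(-159*((-7)²)² + 97870) = 1/(-159*49² + 97870) = 1/(-159*2401 + 97870) = 1/(-381759 + 97870) = 1/(-283889) = -1/283889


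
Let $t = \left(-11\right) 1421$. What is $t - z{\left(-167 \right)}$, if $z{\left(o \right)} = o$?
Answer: $-15464$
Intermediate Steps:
$t = -15631$
$t - z{\left(-167 \right)} = -15631 - -167 = -15631 + 167 = -15464$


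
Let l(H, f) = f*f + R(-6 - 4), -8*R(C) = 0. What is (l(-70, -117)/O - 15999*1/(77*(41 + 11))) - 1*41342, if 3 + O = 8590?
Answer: -1421517603673/34382348 ≈ -41344.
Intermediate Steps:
R(C) = 0 (R(C) = -⅛*0 = 0)
O = 8587 (O = -3 + 8590 = 8587)
l(H, f) = f² (l(H, f) = f*f + 0 = f² + 0 = f²)
(l(-70, -117)/O - 15999*1/(77*(41 + 11))) - 1*41342 = ((-117)²/8587 - 15999*1/(77*(41 + 11))) - 1*41342 = (13689*(1/8587) - 15999/(52*77)) - 41342 = (13689/8587 - 15999/4004) - 41342 = -82572657/34382348 - 41342 = -1421517603673/34382348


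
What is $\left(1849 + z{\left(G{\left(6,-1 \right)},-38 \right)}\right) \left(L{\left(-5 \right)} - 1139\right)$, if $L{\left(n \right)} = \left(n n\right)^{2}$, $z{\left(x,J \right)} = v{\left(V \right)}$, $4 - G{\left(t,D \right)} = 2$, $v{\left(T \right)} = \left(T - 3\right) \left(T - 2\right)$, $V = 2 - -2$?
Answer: $-951414$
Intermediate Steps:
$V = 4$ ($V = 2 + 2 = 4$)
$v{\left(T \right)} = \left(-3 + T\right) \left(-2 + T\right)$
$G{\left(t,D \right)} = 2$ ($G{\left(t,D \right)} = 4 - 2 = 2$)
$z{\left(x,J \right)} = 2$ ($z{\left(x,J \right)} = 6 + 4^{2} - 20 = 6 + 16 - 20 = 2$)
$L{\left(n \right)} = n^{4}$ ($L{\left(n \right)} = \left(n^{2}\right)^{2} = n^{4}$)
$\left(1849 + z{\left(G{\left(6,-1 \right)},-38 \right)}\right) \left(L{\left(-5 \right)} - 1139\right) = \left(1849 + 2\right) \left(\left(-5\right)^{4} - 1139\right) = 1851 \left(625 - 1139\right) = 1851 \left(-514\right) = -951414$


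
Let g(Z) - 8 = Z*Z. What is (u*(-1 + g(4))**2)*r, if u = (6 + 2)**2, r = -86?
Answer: -2911616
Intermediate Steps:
u = 64 (u = 8**2 = 64)
g(Z) = 8 + Z**2 (g(Z) = 8 + Z*Z = 8 + Z**2)
(u*(-1 + g(4))**2)*r = (64*(-1 + (8 + 4**2))**2)*(-86) = (64*(-1 + (8 + 16))**2)*(-86) = (64*(-1 + 24)**2)*(-86) = (64*23**2)*(-86) = (64*529)*(-86) = 33856*(-86) = -2911616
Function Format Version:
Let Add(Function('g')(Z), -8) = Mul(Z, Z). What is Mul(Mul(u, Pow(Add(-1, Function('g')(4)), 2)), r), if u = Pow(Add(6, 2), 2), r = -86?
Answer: -2911616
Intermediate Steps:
u = 64 (u = Pow(8, 2) = 64)
Function('g')(Z) = Add(8, Pow(Z, 2)) (Function('g')(Z) = Add(8, Mul(Z, Z)) = Add(8, Pow(Z, 2)))
Mul(Mul(u, Pow(Add(-1, Function('g')(4)), 2)), r) = Mul(Mul(64, Pow(Add(-1, Add(8, Pow(4, 2))), 2)), -86) = Mul(Mul(64, Pow(Add(-1, Add(8, 16)), 2)), -86) = Mul(Mul(64, Pow(Add(-1, 24), 2)), -86) = Mul(Mul(64, Pow(23, 2)), -86) = Mul(Mul(64, 529), -86) = Mul(33856, -86) = -2911616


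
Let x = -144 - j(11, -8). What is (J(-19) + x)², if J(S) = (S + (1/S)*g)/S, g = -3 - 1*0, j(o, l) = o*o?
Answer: 9083424249/130321 ≈ 69700.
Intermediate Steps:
j(o, l) = o²
g = -3 (g = -3 + 0 = -3)
x = -265 (x = -144 - 1*11² = -144 - 1*121 = -144 - 121 = -265)
J(S) = (S - 3/S)/S (J(S) = (S + (1/S)*(-3))/S = (S - 3/S)/S)
(J(-19) + x)² = ((1 - 3/(-19)²) - 265)² = ((1 - 3*1/361) - 265)² = ((1 - 3/361) - 265)² = (358/361 - 265)² = (-95307/361)² = 9083424249/130321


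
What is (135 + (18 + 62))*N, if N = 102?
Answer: 21930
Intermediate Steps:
(135 + (18 + 62))*N = (135 + (18 + 62))*102 = (135 + 80)*102 = 215*102 = 21930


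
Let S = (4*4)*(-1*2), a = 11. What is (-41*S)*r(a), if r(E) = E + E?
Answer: 28864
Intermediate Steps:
S = -32 (S = 16*(-2) = -32)
r(E) = 2*E
(-41*S)*r(a) = (-41*(-32))*(2*11) = 1312*22 = 28864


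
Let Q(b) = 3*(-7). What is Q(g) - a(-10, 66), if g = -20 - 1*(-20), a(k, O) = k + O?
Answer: -77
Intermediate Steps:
a(k, O) = O + k
g = 0 (g = -20 + 20 = 0)
Q(b) = -21
Q(g) - a(-10, 66) = -21 - (66 - 10) = -21 - 1*56 = -21 - 56 = -77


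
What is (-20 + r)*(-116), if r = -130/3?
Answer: 22040/3 ≈ 7346.7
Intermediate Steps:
r = -130/3 ≈ -43.333
(-20 + r)*(-116) = (-20 - 130/3)*(-116) = -190/3*(-116) = 22040/3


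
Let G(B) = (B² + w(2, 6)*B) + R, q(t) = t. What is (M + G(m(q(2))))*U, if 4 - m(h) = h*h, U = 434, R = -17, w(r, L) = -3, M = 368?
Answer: 152334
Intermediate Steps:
m(h) = 4 - h² (m(h) = 4 - h*h = 4 - h²)
G(B) = -17 + B² - 3*B (G(B) = (B² - 3*B) - 17 = -17 + B² - 3*B)
(M + G(m(q(2))))*U = (368 + (-17 + (4 - 1*2²)² - 3*(4 - 1*2²)))*434 = (368 + (-17 + (4 - 1*4)² - 3*(4 - 1*4)))*434 = (368 + (-17 + (4 - 4)² - 3*(4 - 4)))*434 = (368 + (-17 + 0² - 3*0))*434 = (368 + (-17 + 0 + 0))*434 = (368 - 17)*434 = 351*434 = 152334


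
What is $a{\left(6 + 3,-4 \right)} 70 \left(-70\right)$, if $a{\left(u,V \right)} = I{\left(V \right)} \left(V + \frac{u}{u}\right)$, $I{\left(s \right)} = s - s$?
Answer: $0$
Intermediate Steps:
$I{\left(s \right)} = 0$
$a{\left(u,V \right)} = 0$ ($a{\left(u,V \right)} = 0 \left(V + \frac{u}{u}\right) = 0 \left(V + 1\right) = 0 \left(1 + V\right) = 0$)
$a{\left(6 + 3,-4 \right)} 70 \left(-70\right) = 0 \cdot 70 \left(-70\right) = 0 \left(-70\right) = 0$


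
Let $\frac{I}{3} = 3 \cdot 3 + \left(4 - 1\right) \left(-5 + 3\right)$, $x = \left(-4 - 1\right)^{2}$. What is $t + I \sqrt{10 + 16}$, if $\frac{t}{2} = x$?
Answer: $50 + 9 \sqrt{26} \approx 95.891$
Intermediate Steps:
$x = 25$ ($x = \left(-5\right)^{2} = 25$)
$t = 50$ ($t = 2 \cdot 25 = 50$)
$I = 9$ ($I = 3 \left(3 \cdot 3 + \left(4 - 1\right) \left(-5 + 3\right)\right) = 3 \left(9 + 3 \left(-2\right)\right) = 3 \left(9 - 6\right) = 3 \cdot 3 = 9$)
$t + I \sqrt{10 + 16} = 50 + 9 \sqrt{10 + 16} = 50 + 9 \sqrt{26}$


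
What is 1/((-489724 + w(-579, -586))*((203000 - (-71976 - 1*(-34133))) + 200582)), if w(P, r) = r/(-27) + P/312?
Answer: -2808/606998776154075 ≈ -4.6260e-12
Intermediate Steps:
w(P, r) = -r/27 + P/312 (w(P, r) = r*(-1/27) + P*(1/312) = -r/27 + P/312)
1/((-489724 + w(-579, -586))*((203000 - (-71976 - 1*(-34133))) + 200582)) = 1/((-489724 + (-1/27*(-586) + (1/312)*(-579)))*((203000 - (-71976 - 1*(-34133))) + 200582)) = 1/((-489724 + (586/27 - 193/104))*((203000 - (-71976 + 34133)) + 200582)) = 1/((-489724 + 55733/2808)*((203000 - 1*(-37843)) + 200582)) = 1/(-1375089259*((203000 + 37843) + 200582)/2808) = 1/(-1375089259*(240843 + 200582)/2808) = 1/(-1375089259/2808*441425) = 1/(-606998776154075/2808) = -2808/606998776154075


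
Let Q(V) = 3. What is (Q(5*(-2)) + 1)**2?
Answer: 16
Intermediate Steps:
(Q(5*(-2)) + 1)**2 = (3 + 1)**2 = 4**2 = 16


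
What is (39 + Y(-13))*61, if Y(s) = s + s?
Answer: 793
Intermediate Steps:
Y(s) = 2*s
(39 + Y(-13))*61 = (39 + 2*(-13))*61 = (39 - 26)*61 = 13*61 = 793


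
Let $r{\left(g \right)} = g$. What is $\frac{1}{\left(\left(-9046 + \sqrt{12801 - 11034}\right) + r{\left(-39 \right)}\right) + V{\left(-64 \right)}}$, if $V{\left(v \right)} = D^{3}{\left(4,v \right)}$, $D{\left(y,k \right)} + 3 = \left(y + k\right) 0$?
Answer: $- \frac{9112}{83026777} - \frac{\sqrt{1767}}{83026777} \approx -0.00011025$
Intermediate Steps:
$D{\left(y,k \right)} = -3$ ($D{\left(y,k \right)} = -3 + \left(y + k\right) 0 = -3 + \left(k + y\right) 0 = -3 + 0 = -3$)
$V{\left(v \right)} = -27$ ($V{\left(v \right)} = \left(-3\right)^{3} = -27$)
$\frac{1}{\left(\left(-9046 + \sqrt{12801 - 11034}\right) + r{\left(-39 \right)}\right) + V{\left(-64 \right)}} = \frac{1}{\left(\left(-9046 + \sqrt{12801 - 11034}\right) - 39\right) - 27} = \frac{1}{\left(\left(-9046 + \sqrt{1767}\right) - 39\right) - 27} = \frac{1}{\left(-9085 + \sqrt{1767}\right) - 27} = \frac{1}{-9112 + \sqrt{1767}}$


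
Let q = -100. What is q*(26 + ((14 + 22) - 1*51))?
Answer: -1100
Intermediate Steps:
q*(26 + ((14 + 22) - 1*51)) = -100*(26 + ((14 + 22) - 1*51)) = -100*(26 + (36 - 51)) = -100*(26 - 15) = -100*11 = -1100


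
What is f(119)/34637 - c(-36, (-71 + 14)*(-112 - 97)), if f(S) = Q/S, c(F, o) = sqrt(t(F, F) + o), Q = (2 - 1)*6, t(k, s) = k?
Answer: 6/4121803 - sqrt(11877) ≈ -108.98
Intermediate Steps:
Q = 6 (Q = 1*6 = 6)
c(F, o) = sqrt(F + o)
f(S) = 6/S
f(119)/34637 - c(-36, (-71 + 14)*(-112 - 97)) = (6/119)/34637 - sqrt(-36 + (-71 + 14)*(-112 - 97)) = (6*(1/119))*(1/34637) - sqrt(-36 - 57*(-209)) = (6/119)*(1/34637) - sqrt(-36 + 11913) = 6/4121803 - sqrt(11877)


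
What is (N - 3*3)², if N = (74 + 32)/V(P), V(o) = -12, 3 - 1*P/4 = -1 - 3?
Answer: 11449/36 ≈ 318.03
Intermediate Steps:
P = 28 (P = 12 - 4*(-1 - 3) = 12 - 4*(-4) = 12 + 16 = 28)
N = -53/6 (N = (74 + 32)/(-12) = 106*(-1/12) = -53/6 ≈ -8.8333)
(N - 3*3)² = (-53/6 - 3*3)² = (-53/6 - 9)² = (-107/6)² = 11449/36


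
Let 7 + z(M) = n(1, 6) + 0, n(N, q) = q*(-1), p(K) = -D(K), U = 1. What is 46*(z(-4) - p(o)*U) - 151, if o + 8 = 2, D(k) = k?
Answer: -1025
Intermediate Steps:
o = -6 (o = -8 + 2 = -6)
p(K) = -K
n(N, q) = -q
z(M) = -13 (z(M) = -7 + (-1*6 + 0) = -7 + (-6 + 0) = -7 - 6 = -13)
46*(z(-4) - p(o)*U) - 151 = 46*(-13 - (-1*(-6))) - 151 = 46*(-13 - 6) - 151 = 46*(-19) - 151 = -874 - 151 = -1025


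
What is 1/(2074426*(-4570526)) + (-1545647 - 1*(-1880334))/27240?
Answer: 793310099520356243/64567094362597560 ≈ 12.287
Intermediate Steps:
1/(2074426*(-4570526)) + (-1545647 - 1*(-1880334))/27240 = (1/2074426)*(-1/4570526) + (-1545647 + 1880334)*(1/27240) = -1/9481217968076 + 334687*(1/27240) = -1/9481217968076 + 334687/27240 = 793310099520356243/64567094362597560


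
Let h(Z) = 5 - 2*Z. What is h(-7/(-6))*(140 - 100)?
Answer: 320/3 ≈ 106.67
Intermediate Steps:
h(-7/(-6))*(140 - 100) = (5 - (-14)/(-6))*(140 - 100) = (5 - (-14)*(-1)/6)*40 = (5 - 2*7/6)*40 = (5 - 7/3)*40 = (8/3)*40 = 320/3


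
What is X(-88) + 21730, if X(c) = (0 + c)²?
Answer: 29474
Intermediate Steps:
X(c) = c²
X(-88) + 21730 = (-88)² + 21730 = 7744 + 21730 = 29474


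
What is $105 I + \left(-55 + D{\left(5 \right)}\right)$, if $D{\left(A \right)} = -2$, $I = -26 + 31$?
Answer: $468$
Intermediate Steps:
$I = 5$
$105 I + \left(-55 + D{\left(5 \right)}\right) = 105 \cdot 5 - 57 = 525 - 57 = 468$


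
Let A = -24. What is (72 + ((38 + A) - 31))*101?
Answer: 5555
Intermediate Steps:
(72 + ((38 + A) - 31))*101 = (72 + ((38 - 24) - 31))*101 = (72 + (14 - 31))*101 = (72 - 17)*101 = 55*101 = 5555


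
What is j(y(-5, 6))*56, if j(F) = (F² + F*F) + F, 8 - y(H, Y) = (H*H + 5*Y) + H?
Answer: 195216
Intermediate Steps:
y(H, Y) = 8 - H - H² - 5*Y (y(H, Y) = 8 - ((H*H + 5*Y) + H) = 8 - ((H² + 5*Y) + H) = 8 - (H + H² + 5*Y) = 8 + (-H - H² - 5*Y) = 8 - H - H² - 5*Y)
j(F) = F + 2*F² (j(F) = (F² + F²) + F = 2*F² + F = F + 2*F²)
j(y(-5, 6))*56 = ((8 - 1*(-5) - 1*(-5)² - 5*6)*(1 + 2*(8 - 1*(-5) - 1*(-5)² - 5*6)))*56 = ((8 + 5 - 1*25 - 30)*(1 + 2*(8 + 5 - 1*25 - 30)))*56 = ((8 + 5 - 25 - 30)*(1 + 2*(8 + 5 - 25 - 30)))*56 = -42*(1 + 2*(-42))*56 = -42*(1 - 84)*56 = -42*(-83)*56 = 3486*56 = 195216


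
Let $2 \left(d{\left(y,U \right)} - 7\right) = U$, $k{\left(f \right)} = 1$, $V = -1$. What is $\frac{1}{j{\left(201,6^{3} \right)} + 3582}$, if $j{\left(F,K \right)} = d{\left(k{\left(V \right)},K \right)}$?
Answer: $\frac{1}{3697} \approx 0.00027049$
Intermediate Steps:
$d{\left(y,U \right)} = 7 + \frac{U}{2}$
$j{\left(F,K \right)} = 7 + \frac{K}{2}$
$\frac{1}{j{\left(201,6^{3} \right)} + 3582} = \frac{1}{\left(7 + \frac{6^{3}}{2}\right) + 3582} = \frac{1}{\left(7 + \frac{1}{2} \cdot 216\right) + 3582} = \frac{1}{\left(7 + 108\right) + 3582} = \frac{1}{115 + 3582} = \frac{1}{3697}$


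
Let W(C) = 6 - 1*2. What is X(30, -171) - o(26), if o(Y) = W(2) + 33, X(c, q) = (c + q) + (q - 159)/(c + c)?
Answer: -367/2 ≈ -183.50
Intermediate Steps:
W(C) = 4 (W(C) = 6 - 2 = 4)
X(c, q) = c + q + (-159 + q)/(2*c) (X(c, q) = (c + q) + (-159 + q)/((2*c)) = (c + q) + (-159 + q)*(1/(2*c)) = (c + q) + (-159 + q)/(2*c) = c + q + (-159 + q)/(2*c))
o(Y) = 37 (o(Y) = 4 + 33 = 37)
X(30, -171) - o(26) = (½)*(-159 - 171 + 2*30*(30 - 171))/30 - 1*37 = (½)*(1/30)*(-159 - 171 + 2*30*(-141)) - 37 = (½)*(1/30)*(-159 - 171 - 8460) - 37 = (½)*(1/30)*(-8790) - 37 = -293/2 - 37 = -367/2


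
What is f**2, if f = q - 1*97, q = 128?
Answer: 961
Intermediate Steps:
f = 31 (f = 128 - 1*97 = 128 - 97 = 31)
f**2 = 31**2 = 961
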